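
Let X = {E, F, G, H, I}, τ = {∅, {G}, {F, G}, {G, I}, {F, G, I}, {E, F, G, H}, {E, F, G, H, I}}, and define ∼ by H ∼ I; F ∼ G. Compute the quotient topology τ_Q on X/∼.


X/∼ = {[E], [F=G], [H=I]}; |τ_Q| = 3.

Equivalence classes: [E], [F=G], [H=I].
Quotient map π: X → X/∼ sends E ↦ [E], F ↦ [F=G], G ↦ [F=G], H ↦ [H=I], I ↦ [H=I].
For each subset V ⊆ X/∼, compute π^{-1}(V) ⊆ X and check whether π^{-1}(V) ∈ τ. V is open in τ_Q iff π^{-1}(V) ∈ τ.
  V = {}: π^{-1}(V) = ∅ ∈ τ ✓.
  V = {[E]}: π^{-1}(V) = {E} ∉ τ ✗.
  V = {[F=G]}: π^{-1}(V) = {F, G} ∈ τ ✓.
  V = {[E], [F=G]}: π^{-1}(V) = {E, F, G} ∉ τ ✗.
  V = {[H=I]}: π^{-1}(V) = {H, I} ∉ τ ✗.
  V = {[E], [H=I]}: π^{-1}(V) = {E, H, I} ∉ τ ✗.
  V = {[F=G], [H=I]}: π^{-1}(V) = {F, G, H, I} ∉ τ ✗.
  V = {[E], [F=G], [H=I]}: π^{-1}(V) = {E, F, G, H, I} ∈ τ ✓.
Open sets in the quotient: τ_Q = {{}, {[F=G]}, {[E], [F=G], [H=I]}} (3 elements).


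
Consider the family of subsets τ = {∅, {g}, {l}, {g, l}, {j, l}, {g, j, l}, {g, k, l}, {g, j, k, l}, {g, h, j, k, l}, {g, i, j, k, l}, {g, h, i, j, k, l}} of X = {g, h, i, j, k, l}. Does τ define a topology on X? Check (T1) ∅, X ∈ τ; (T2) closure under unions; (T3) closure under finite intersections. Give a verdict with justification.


τ IS a topology on X.

Axiom (T1): ∅ ∈ τ? Yes; X ∈ τ? Yes.
Axiom (T2/T3): check pairwise unions and intersections of members of τ.
All pairwise intersections and unions checked — each lies in τ. Therefore τ satisfies (T1), (T2), (T3): it IS a topology on X.


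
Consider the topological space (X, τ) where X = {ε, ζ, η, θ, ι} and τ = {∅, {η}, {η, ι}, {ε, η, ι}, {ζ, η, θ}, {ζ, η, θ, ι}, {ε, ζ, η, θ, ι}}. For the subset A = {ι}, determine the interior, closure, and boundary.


int(A) = ∅, cl(A) = {ε, ι}, ∂A = {ε, ι}.

Closed sets in (X, τ) are complements of opens:
  closed(X, τ) = {∅, {ε}, {ε, ι}, {ζ, θ}, {ε, ζ, θ}, {ε, ζ, θ, ι}, {ε, ζ, η, θ, ι}}.
int(A) = ⋃ {U ∈ τ : U ⊆ A}. Opens contained in A: ∅.
Taking the union of these: int(A) = ∅.
cl(A) = ⋂ {C closed : A ⊆ C}. Closed sets containing A: {ε, ι}, {ε, ζ, θ, ι}, {ε, ζ, η, θ, ι}.
Intersecting these: cl(A) = {ε, ι}.
∂A = cl(A) ∖ int(A) = {ε, ι} ∖ ∅ = {ε, ι}.


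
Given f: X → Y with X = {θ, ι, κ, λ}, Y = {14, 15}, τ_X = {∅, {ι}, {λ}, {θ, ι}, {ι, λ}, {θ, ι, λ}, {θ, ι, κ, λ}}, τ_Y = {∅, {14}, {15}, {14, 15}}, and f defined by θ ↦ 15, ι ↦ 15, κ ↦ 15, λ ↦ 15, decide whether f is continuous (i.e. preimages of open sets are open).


f IS continuous.

Compute f^{-1}(U) for each U ∈ τ_Y:
  U = ∅: f^{-1}(U) = ∅ ∈ τ_X ✓.
  U = {14}: f^{-1}(U) = ∅ ∈ τ_X ✓.
  U = {15}: f^{-1}(U) = {θ, ι, κ, λ} ∈ τ_X ✓.
  U = {14, 15}: f^{-1}(U) = {θ, ι, κ, λ} ∈ τ_X ✓.
Every preimage lies in τ_X, so f IS continuous.


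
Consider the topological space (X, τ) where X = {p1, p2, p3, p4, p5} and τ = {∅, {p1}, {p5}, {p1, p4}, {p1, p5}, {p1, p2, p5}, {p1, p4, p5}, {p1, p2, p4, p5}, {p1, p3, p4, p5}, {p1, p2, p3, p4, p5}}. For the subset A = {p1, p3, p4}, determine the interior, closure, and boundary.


int(A) = {p1, p4}, cl(A) = {p1, p2, p3, p4}, ∂A = {p2, p3}.

Closed sets in (X, τ) are complements of opens:
  closed(X, τ) = {∅, {p2}, {p3}, {p2, p3}, {p3, p4}, {p2, p3, p4}, {p2, p3, p5}, {p1, p2, p3, p4}, {p2, p3, p4, p5}, {p1, p2, p3, p4, p5}}.
int(A) = ⋃ {U ∈ τ : U ⊆ A}. Opens contained in A: ∅, {p1}, {p1, p4}.
Taking the union of these: int(A) = {p1, p4}.
cl(A) = ⋂ {C closed : A ⊆ C}. Closed sets containing A: {p1, p2, p3, p4}, {p1, p2, p3, p4, p5}.
Intersecting these: cl(A) = {p1, p2, p3, p4}.
∂A = cl(A) ∖ int(A) = {p1, p2, p3, p4} ∖ {p1, p4} = {p2, p3}.


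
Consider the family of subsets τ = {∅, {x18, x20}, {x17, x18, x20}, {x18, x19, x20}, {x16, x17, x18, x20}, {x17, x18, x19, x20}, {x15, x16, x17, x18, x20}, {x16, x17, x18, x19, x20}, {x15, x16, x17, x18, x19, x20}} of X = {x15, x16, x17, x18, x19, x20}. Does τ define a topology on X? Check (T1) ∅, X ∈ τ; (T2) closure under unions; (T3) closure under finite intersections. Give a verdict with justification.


τ IS a topology on X.

Axiom (T1): ∅ ∈ τ? Yes; X ∈ τ? Yes.
Axiom (T2/T3): check pairwise unions and intersections of members of τ.
All pairwise intersections and unions checked — each lies in τ. Therefore τ satisfies (T1), (T2), (T3): it IS a topology on X.


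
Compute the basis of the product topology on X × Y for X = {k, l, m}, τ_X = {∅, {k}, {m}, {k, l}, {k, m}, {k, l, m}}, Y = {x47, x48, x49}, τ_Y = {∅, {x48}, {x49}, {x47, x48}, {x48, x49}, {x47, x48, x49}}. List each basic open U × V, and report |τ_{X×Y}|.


Basis B = {∅ × ∅, {k} × {x48}, {k} × {x49}, {m} × {x48}, {m} × {x49}, {k} × {x47, x48}, {k} × {x48, x49}, {k, l} × {x48}, {k, m} × {x48}, {k, l} × {x49}, {k, m} × {x49}, {m} × {x47, x48}, {m} × {x48, x49}, {k} × {x47, x48, x49}, {k, l, m} × {x48}, {k, l, m} × {x49}, {m} × {x47, x48, x49}, {k, l} × {x47, x48}, {k, m} × {x47, x48}, {k, l} × {x48, x49}, {k, m} × {x48, x49}, {k, l} × {x47, x48, x49}, {k, m} × {x47, x48, x49}, {k, l, m} × {x47, x48}, {k, l, m} × {x48, x49}, {k, l, m} × {x47, x48, x49}}; |τ_{X×Y}| = 108.

Enumerate products U × V with U ∈ τ_X, V ∈ τ_Y (deduplicated):
  ∅ × ∅ = {} (∅)
  {k} × {x48} = {(k,x48)}
  {k} × {x49} = {(k,x49)}
  {m} × {x48} = {(m,x48)}
  {m} × {x49} = {(m,x49)}
  {k} × {x47, x48} = {(k,x47), (k,x48)}
  {k} × {x48, x49} = {(k,x48), (k,x49)}
  {k, l} × {x48} = {(k,x48), (l,x48)}
  {k, m} × {x48} = {(k,x48), (m,x48)}
  {k, l} × {x49} = {(k,x49), (l,x49)}
  {k, m} × {x49} = {(k,x49), (m,x49)}
  {m} × {x47, x48} = {(m,x47), (m,x48)}
  {m} × {x48, x49} = {(m,x48), (m,x49)}
  {k} × {x47, x48, x49} = {(k,x47), (k,x48), (k,x49)}
  {k, l, m} × {x48} = {(k,x48), (l,x48), (m,x48)}
  {k, l, m} × {x49} = {(k,x49), (l,x49), (m,x49)}
  {m} × {x47, x48, x49} = {(m,x47), (m,x48), (m,x49)}
  {k, l} × {x47, x48} = {(k,x47), (k,x48), (l,x47), (l,x48)}
  {k, m} × {x47, x48} = {(k,x47), (k,x48), (m,x47), (m,x48)}
  {k, l} × {x48, x49} = {(k,x48), (k,x49), (l,x48), (l,x49)}
  {k, m} × {x48, x49} = {(k,x48), (k,x49), (m,x48), (m,x49)}
  {k, l} × {x47, x48, x49} = {(k,x47), (k,x48), (k,x49), (l,x47), (l,x48), (l,x49)}
  {k, m} × {x47, x48, x49} = {(k,x47), (k,x48), (k,x49), (m,x47), (m,x48), (m,x49)}
  {k, l, m} × {x47, x48} = {(k,x47), (k,x48), (l,x47), (l,x48), (m,x47), (m,x48)}
  {k, l, m} × {x48, x49} = {(k,x48), (k,x49), (l,x48), (l,x49), (m,x48), (m,x49)}
  {k, l, m} × {x47, x48, x49} = {(k,x47), (k,x48), (k,x49), (l,x47), (l,x48), (l,x49), (m,x47), (m,x48), (m,x49)}
These 26 distinct sets form the basis B.
Close under arbitrary unions to get τ_{X×Y}; counting gives |τ_{X×Y}| = 108.


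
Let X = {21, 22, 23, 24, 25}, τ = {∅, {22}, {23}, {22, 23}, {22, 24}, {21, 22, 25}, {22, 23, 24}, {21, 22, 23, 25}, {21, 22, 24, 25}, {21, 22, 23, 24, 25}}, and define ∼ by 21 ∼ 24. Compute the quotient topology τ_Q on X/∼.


X/∼ = {[21=24], [22], [23], [25]}; |τ_Q| = 6.

Equivalence classes: [21=24], [22], [23], [25].
Quotient map π: X → X/∼ sends 21 ↦ [21=24], 22 ↦ [22], 23 ↦ [23], 24 ↦ [21=24], 25 ↦ [25].
For each subset V ⊆ X/∼, compute π^{-1}(V) ⊆ X and check whether π^{-1}(V) ∈ τ. V is open in τ_Q iff π^{-1}(V) ∈ τ.
  V = {}: π^{-1}(V) = ∅ ∈ τ ✓.
  V = {[21=24]}: π^{-1}(V) = {21, 24} ∉ τ ✗.
  V = {[22]}: π^{-1}(V) = {22} ∈ τ ✓.
  V = {[21=24], [22]}: π^{-1}(V) = {21, 22, 24} ∉ τ ✗.
  V = {[23]}: π^{-1}(V) = {23} ∈ τ ✓.
  V = {[21=24], [23]}: π^{-1}(V) = {21, 23, 24} ∉ τ ✗.
  V = {[22], [23]}: π^{-1}(V) = {22, 23} ∈ τ ✓.
  V = {[21=24], [22], [23]}: π^{-1}(V) = {21, 22, 23, 24} ∉ τ ✗.
  V = {[25]}: π^{-1}(V) = {25} ∉ τ ✗.
  V = {[21=24], [25]}: π^{-1}(V) = {21, 24, 25} ∉ τ ✗.
  V = {[22], [25]}: π^{-1}(V) = {22, 25} ∉ τ ✗.
  V = {[21=24], [22], [25]}: π^{-1}(V) = {21, 22, 24, 25} ∈ τ ✓.
  V = {[23], [25]}: π^{-1}(V) = {23, 25} ∉ τ ✗.
  V = {[21=24], [23], [25]}: π^{-1}(V) = {21, 23, 24, 25} ∉ τ ✗.
  V = {[22], [23], [25]}: π^{-1}(V) = {22, 23, 25} ∉ τ ✗.
  V = {[21=24], [22], [23], [25]}: π^{-1}(V) = {21, 22, 23, 24, 25} ∈ τ ✓.
Open sets in the quotient: τ_Q = {{}, {[22]}, {[23]}, {[22], [23]}, {[21=24], [22], [25]}, {[21=24], [22], [23], [25]}} (6 elements).


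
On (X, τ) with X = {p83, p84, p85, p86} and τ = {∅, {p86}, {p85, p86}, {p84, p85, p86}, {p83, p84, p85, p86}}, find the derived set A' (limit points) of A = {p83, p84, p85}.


A' = {p83, p84}

For each x ∈ X, list the open sets U ∈ τ with x ∈ U, then check whether U ∩ (A ∖ {x}) ≠ ∅ for every such U.
  x = p83: opens ∋ x are {p83, p84, p85, p86}; each meets A ∖ {p83}, so x IS a limit point.
  x = p84: opens ∋ x are {p84, p85, p86}, {p83, p84, p85, p86}; each meets A ∖ {p84}, so x IS a limit point.
  x = p85: open {p85, p86} ∋ x has {p85, p86} ∩ (A ∖ {p85}) = ∅, so x is NOT a limit point.
  x = p86: open {p86} ∋ x has {p86} ∩ (A ∖ {p86}) = ∅, so x is NOT a limit point.
Collecting: A' = {p83, p84}.


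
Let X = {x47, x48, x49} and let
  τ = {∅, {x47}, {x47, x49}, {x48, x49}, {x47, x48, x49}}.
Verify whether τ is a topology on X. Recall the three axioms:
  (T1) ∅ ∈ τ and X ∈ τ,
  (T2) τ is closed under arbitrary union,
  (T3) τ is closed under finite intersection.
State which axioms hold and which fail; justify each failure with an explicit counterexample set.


τ is NOT a topology on X.

Axiom (T1): ∅ ∈ τ? Yes; X ∈ τ? Yes.
Axiom (T2/T3): check pairwise unions and intersections of members of τ.
Counterexample for (T3): {x47, x49} ∩ {x48, x49} = {x49} ∉ τ. Therefore τ is NOT a topology.


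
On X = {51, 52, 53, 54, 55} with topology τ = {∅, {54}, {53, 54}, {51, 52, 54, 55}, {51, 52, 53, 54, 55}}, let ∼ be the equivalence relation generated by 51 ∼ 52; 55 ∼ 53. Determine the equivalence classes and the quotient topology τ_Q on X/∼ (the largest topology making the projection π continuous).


X/∼ = {[51=52], [53=55], [54]}; |τ_Q| = 3.

Equivalence classes: [51=52], [53=55], [54].
Quotient map π: X → X/∼ sends 51 ↦ [51=52], 52 ↦ [51=52], 53 ↦ [53=55], 54 ↦ [54], 55 ↦ [53=55].
For each subset V ⊆ X/∼, compute π^{-1}(V) ⊆ X and check whether π^{-1}(V) ∈ τ. V is open in τ_Q iff π^{-1}(V) ∈ τ.
  V = {}: π^{-1}(V) = ∅ ∈ τ ✓.
  V = {[51=52]}: π^{-1}(V) = {51, 52} ∉ τ ✗.
  V = {[53=55]}: π^{-1}(V) = {53, 55} ∉ τ ✗.
  V = {[51=52], [53=55]}: π^{-1}(V) = {51, 52, 53, 55} ∉ τ ✗.
  V = {[54]}: π^{-1}(V) = {54} ∈ τ ✓.
  V = {[51=52], [54]}: π^{-1}(V) = {51, 52, 54} ∉ τ ✗.
  V = {[53=55], [54]}: π^{-1}(V) = {53, 54, 55} ∉ τ ✗.
  V = {[51=52], [53=55], [54]}: π^{-1}(V) = {51, 52, 53, 54, 55} ∈ τ ✓.
Open sets in the quotient: τ_Q = {{}, {[54]}, {[51=52], [53=55], [54]}} (3 elements).


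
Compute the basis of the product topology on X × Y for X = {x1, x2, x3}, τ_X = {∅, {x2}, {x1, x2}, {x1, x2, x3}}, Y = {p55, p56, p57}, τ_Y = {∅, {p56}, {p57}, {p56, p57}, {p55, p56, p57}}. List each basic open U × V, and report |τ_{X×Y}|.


Basis B = {∅ × ∅, {x2} × {p56}, {x2} × {p57}, {x1, x2} × {p56}, {x1, x2} × {p57}, {x2} × {p56, p57}, {x1, x2, x3} × {p56}, {x1, x2, x3} × {p57}, {x2} × {p55, p56, p57}, {x1, x2} × {p56, p57}, {x1, x2} × {p55, p56, p57}, {x1, x2, x3} × {p56, p57}, {x1, x2, x3} × {p55, p56, p57}}; |τ_{X×Y}| = 30.

Enumerate products U × V with U ∈ τ_X, V ∈ τ_Y (deduplicated):
  ∅ × ∅ = {} (∅)
  {x2} × {p56} = {(x2,p56)}
  {x2} × {p57} = {(x2,p57)}
  {x1, x2} × {p56} = {(x1,p56), (x2,p56)}
  {x1, x2} × {p57} = {(x1,p57), (x2,p57)}
  {x2} × {p56, p57} = {(x2,p56), (x2,p57)}
  {x1, x2, x3} × {p56} = {(x1,p56), (x2,p56), (x3,p56)}
  {x1, x2, x3} × {p57} = {(x1,p57), (x2,p57), (x3,p57)}
  {x2} × {p55, p56, p57} = {(x2,p55), (x2,p56), (x2,p57)}
  {x1, x2} × {p56, p57} = {(x1,p56), (x1,p57), (x2,p56), (x2,p57)}
  {x1, x2} × {p55, p56, p57} = {(x1,p55), (x1,p56), (x1,p57), (x2,p55), (x2,p56), (x2,p57)}
  {x1, x2, x3} × {p56, p57} = {(x1,p56), (x1,p57), (x2,p56), (x2,p57), (x3,p56), (x3,p57)}
  {x1, x2, x3} × {p55, p56, p57} = {(x1,p55), (x1,p56), (x1,p57), (x2,p55), (x2,p56), (x2,p57), (x3,p55), (x3,p56), (x3,p57)}
These 13 distinct sets form the basis B.
Close under arbitrary unions to get τ_{X×Y}; counting gives |τ_{X×Y}| = 30.


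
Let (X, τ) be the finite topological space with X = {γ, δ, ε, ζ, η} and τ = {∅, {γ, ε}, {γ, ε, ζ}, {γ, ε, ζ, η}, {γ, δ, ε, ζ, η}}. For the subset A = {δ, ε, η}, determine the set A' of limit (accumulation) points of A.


A' = {γ, δ, ζ, η}

For each x ∈ X, list the open sets U ∈ τ with x ∈ U, then check whether U ∩ (A ∖ {x}) ≠ ∅ for every such U.
  x = γ: opens ∋ x are {γ, ε}, {γ, ε, ζ}, {γ, ε, ζ, η}, {γ, δ, ε, ζ, η}; each meets A ∖ {γ}, so x IS a limit point.
  x = δ: opens ∋ x are {γ, δ, ε, ζ, η}; each meets A ∖ {δ}, so x IS a limit point.
  x = ε: open {γ, ε} ∋ x has {γ, ε} ∩ (A ∖ {ε}) = ∅, so x is NOT a limit point.
  x = ζ: opens ∋ x are {γ, ε, ζ}, {γ, ε, ζ, η}, {γ, δ, ε, ζ, η}; each meets A ∖ {ζ}, so x IS a limit point.
  x = η: opens ∋ x are {γ, ε, ζ, η}, {γ, δ, ε, ζ, η}; each meets A ∖ {η}, so x IS a limit point.
Collecting: A' = {γ, δ, ζ, η}.


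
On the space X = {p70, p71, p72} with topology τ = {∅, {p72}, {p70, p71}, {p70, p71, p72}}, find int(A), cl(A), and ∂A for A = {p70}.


int(A) = ∅, cl(A) = {p70, p71}, ∂A = {p70, p71}.

Closed sets in (X, τ) are complements of opens:
  closed(X, τ) = {∅, {p72}, {p70, p71}, {p70, p71, p72}}.
int(A) = ⋃ {U ∈ τ : U ⊆ A}. Opens contained in A: ∅.
Taking the union of these: int(A) = ∅.
cl(A) = ⋂ {C closed : A ⊆ C}. Closed sets containing A: {p70, p71}, {p70, p71, p72}.
Intersecting these: cl(A) = {p70, p71}.
∂A = cl(A) ∖ int(A) = {p70, p71} ∖ ∅ = {p70, p71}.


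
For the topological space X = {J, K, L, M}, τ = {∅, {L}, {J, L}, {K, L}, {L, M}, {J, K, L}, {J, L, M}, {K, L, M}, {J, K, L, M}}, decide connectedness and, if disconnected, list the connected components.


(X, τ) is connected.

Find clopen sets (U ∈ τ with X ∖ U ∈ τ):
  U = ∅, X ∖ U = {J, K, L, M} — both open, so U is clopen.
  U = {J, K, L, M}, X ∖ U = ∅ — both open, so U is clopen.
Only trivial clopens (∅ and X) exist, so (X, τ) is connected.
Compute connected components by grouping points that agree on all clopens:
  component: {J, K, L, M}


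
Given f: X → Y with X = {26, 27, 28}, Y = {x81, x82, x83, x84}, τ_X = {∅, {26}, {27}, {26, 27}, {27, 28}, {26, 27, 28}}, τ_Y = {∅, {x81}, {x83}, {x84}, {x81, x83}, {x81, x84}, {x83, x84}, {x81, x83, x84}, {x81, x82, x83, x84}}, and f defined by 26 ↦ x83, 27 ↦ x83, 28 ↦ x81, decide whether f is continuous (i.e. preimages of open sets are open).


f is NOT continuous.

Compute f^{-1}(U) for each U ∈ τ_Y:
  U = ∅: f^{-1}(U) = ∅ ∈ τ_X ✓.
  U = {x81}: f^{-1}(U) = {28} ∉ τ_X ✗.
  U = {x83}: f^{-1}(U) = {26, 27} ∈ τ_X ✓.
  U = {x84}: f^{-1}(U) = ∅ ∈ τ_X ✓.
  U = {x81, x83}: f^{-1}(U) = {26, 27, 28} ∈ τ_X ✓.
  U = {x81, x84}: f^{-1}(U) = {28} ∉ τ_X ✗.
  U = {x83, x84}: f^{-1}(U) = {26, 27} ∈ τ_X ✓.
  U = {x81, x83, x84}: f^{-1}(U) = {26, 27, 28} ∈ τ_X ✓.
  U = {x81, x82, x83, x84}: f^{-1}(U) = {26, 27, 28} ∈ τ_X ✓.
Found U = {x81} with f^{-1}(U) = {28} not in τ_X. Therefore f is NOT continuous.


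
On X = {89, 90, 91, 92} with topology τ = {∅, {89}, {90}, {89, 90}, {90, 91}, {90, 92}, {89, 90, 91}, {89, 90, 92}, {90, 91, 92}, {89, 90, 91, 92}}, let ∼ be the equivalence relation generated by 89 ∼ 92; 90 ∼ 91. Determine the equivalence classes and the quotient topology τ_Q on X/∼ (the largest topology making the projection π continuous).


X/∼ = {[89=92], [90=91]}; |τ_Q| = 3.

Equivalence classes: [89=92], [90=91].
Quotient map π: X → X/∼ sends 89 ↦ [89=92], 90 ↦ [90=91], 91 ↦ [90=91], 92 ↦ [89=92].
For each subset V ⊆ X/∼, compute π^{-1}(V) ⊆ X and check whether π^{-1}(V) ∈ τ. V is open in τ_Q iff π^{-1}(V) ∈ τ.
  V = {}: π^{-1}(V) = ∅ ∈ τ ✓.
  V = {[89=92]}: π^{-1}(V) = {89, 92} ∉ τ ✗.
  V = {[90=91]}: π^{-1}(V) = {90, 91} ∈ τ ✓.
  V = {[89=92], [90=91]}: π^{-1}(V) = {89, 90, 91, 92} ∈ τ ✓.
Open sets in the quotient: τ_Q = {{}, {[90=91]}, {[89=92], [90=91]}} (3 elements).


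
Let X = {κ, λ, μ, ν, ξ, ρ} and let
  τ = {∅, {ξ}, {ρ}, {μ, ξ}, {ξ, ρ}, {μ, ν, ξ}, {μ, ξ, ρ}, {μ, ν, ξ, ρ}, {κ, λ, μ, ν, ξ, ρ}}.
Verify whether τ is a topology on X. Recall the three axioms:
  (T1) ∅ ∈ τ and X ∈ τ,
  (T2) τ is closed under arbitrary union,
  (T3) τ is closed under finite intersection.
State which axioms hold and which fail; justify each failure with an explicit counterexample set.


τ IS a topology on X.

Axiom (T1): ∅ ∈ τ? Yes; X ∈ τ? Yes.
Axiom (T2/T3): check pairwise unions and intersections of members of τ.
All pairwise intersections and unions checked — each lies in τ. Therefore τ satisfies (T1), (T2), (T3): it IS a topology on X.


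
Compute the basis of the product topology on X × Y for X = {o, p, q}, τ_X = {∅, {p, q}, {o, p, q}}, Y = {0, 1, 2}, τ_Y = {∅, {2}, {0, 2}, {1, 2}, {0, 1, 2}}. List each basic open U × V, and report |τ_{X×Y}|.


Basis B = {∅ × ∅, {p, q} × {2}, {o, p, q} × {2}, {p, q} × {0, 2}, {p, q} × {1, 2}, {o, p, q} × {0, 2}, {o, p, q} × {1, 2}, {p, q} × {0, 1, 2}, {o, p, q} × {0, 1, 2}}; |τ_{X×Y}| = 14.

Enumerate products U × V with U ∈ τ_X, V ∈ τ_Y (deduplicated):
  ∅ × ∅ = {} (∅)
  {p, q} × {2} = {(p,2), (q,2)}
  {o, p, q} × {2} = {(o,2), (p,2), (q,2)}
  {p, q} × {0, 2} = {(p,0), (p,2), (q,0), (q,2)}
  {p, q} × {1, 2} = {(p,1), (p,2), (q,1), (q,2)}
  {o, p, q} × {0, 2} = {(o,0), (o,2), (p,0), (p,2), (q,0), (q,2)}
  {o, p, q} × {1, 2} = {(o,1), (o,2), (p,1), (p,2), (q,1), (q,2)}
  {p, q} × {0, 1, 2} = {(p,0), (p,1), (p,2), (q,0), (q,1), (q,2)}
  {o, p, q} × {0, 1, 2} = {(o,0), (o,1), (o,2), (p,0), (p,1), (p,2), (q,0), (q,1), (q,2)}
These 9 distinct sets form the basis B.
Close under arbitrary unions to get τ_{X×Y}; counting gives |τ_{X×Y}| = 14.


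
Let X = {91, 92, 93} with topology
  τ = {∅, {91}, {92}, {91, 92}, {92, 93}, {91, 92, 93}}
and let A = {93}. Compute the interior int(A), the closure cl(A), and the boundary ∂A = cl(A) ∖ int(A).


int(A) = ∅, cl(A) = {93}, ∂A = {93}.

Closed sets in (X, τ) are complements of opens:
  closed(X, τ) = {∅, {91}, {93}, {91, 93}, {92, 93}, {91, 92, 93}}.
int(A) = ⋃ {U ∈ τ : U ⊆ A}. Opens contained in A: ∅.
Taking the union of these: int(A) = ∅.
cl(A) = ⋂ {C closed : A ⊆ C}. Closed sets containing A: {93}, {91, 93}, {92, 93}, {91, 92, 93}.
Intersecting these: cl(A) = {93}.
∂A = cl(A) ∖ int(A) = {93} ∖ ∅ = {93}.


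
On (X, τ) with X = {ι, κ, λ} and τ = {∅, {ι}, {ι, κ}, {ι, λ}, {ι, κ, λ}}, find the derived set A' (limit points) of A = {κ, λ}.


A' = ∅

For each x ∈ X, list the open sets U ∈ τ with x ∈ U, then check whether U ∩ (A ∖ {x}) ≠ ∅ for every such U.
  x = ι: open {ι} ∋ x has {ι} ∩ (A ∖ {ι}) = ∅, so x is NOT a limit point.
  x = κ: open {ι, κ} ∋ x has {ι, κ} ∩ (A ∖ {κ}) = ∅, so x is NOT a limit point.
  x = λ: open {ι, λ} ∋ x has {ι, λ} ∩ (A ∖ {λ}) = ∅, so x is NOT a limit point.
Collecting: A' = ∅.


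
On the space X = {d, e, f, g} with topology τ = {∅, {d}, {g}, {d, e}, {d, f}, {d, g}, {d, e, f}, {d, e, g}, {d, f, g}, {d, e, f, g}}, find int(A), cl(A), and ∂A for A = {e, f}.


int(A) = ∅, cl(A) = {e, f}, ∂A = {e, f}.

Closed sets in (X, τ) are complements of opens:
  closed(X, τ) = {∅, {e}, {f}, {g}, {e, f}, {e, g}, {f, g}, {d, e, f}, {e, f, g}, {d, e, f, g}}.
int(A) = ⋃ {U ∈ τ : U ⊆ A}. Opens contained in A: ∅.
Taking the union of these: int(A) = ∅.
cl(A) = ⋂ {C closed : A ⊆ C}. Closed sets containing A: {e, f}, {d, e, f}, {e, f, g}, {d, e, f, g}.
Intersecting these: cl(A) = {e, f}.
∂A = cl(A) ∖ int(A) = {e, f} ∖ ∅ = {e, f}.


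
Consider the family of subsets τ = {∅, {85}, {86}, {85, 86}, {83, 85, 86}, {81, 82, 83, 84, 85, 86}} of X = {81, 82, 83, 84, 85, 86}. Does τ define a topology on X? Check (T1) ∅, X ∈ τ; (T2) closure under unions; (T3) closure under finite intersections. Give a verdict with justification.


τ IS a topology on X.

Axiom (T1): ∅ ∈ τ? Yes; X ∈ τ? Yes.
Axiom (T2/T3): check pairwise unions and intersections of members of τ.
All pairwise intersections and unions checked — each lies in τ. Therefore τ satisfies (T1), (T2), (T3): it IS a topology on X.


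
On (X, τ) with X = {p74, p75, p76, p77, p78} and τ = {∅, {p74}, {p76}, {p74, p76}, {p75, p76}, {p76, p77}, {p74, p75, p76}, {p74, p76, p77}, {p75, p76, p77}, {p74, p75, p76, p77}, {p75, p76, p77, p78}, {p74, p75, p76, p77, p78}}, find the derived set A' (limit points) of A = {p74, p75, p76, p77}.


A' = {p75, p77, p78}

For each x ∈ X, list the open sets U ∈ τ with x ∈ U, then check whether U ∩ (A ∖ {x}) ≠ ∅ for every such U.
  x = p74: open {p74} ∋ x has {p74} ∩ (A ∖ {p74}) = ∅, so x is NOT a limit point.
  x = p75: opens ∋ x are {p75, p76}, {p74, p75, p76}, {p75, p76, p77}, {p74, p75, p76, p77}, {p75, p76, p77, p78}, {p74, p75, p76, p77, p78}; each meets A ∖ {p75}, so x IS a limit point.
  x = p76: open {p76} ∋ x has {p76} ∩ (A ∖ {p76}) = ∅, so x is NOT a limit point.
  x = p77: opens ∋ x are {p76, p77}, {p74, p76, p77}, {p75, p76, p77}, {p74, p75, p76, p77}, {p75, p76, p77, p78}, {p74, p75, p76, p77, p78}; each meets A ∖ {p77}, so x IS a limit point.
  x = p78: opens ∋ x are {p75, p76, p77, p78}, {p74, p75, p76, p77, p78}; each meets A ∖ {p78}, so x IS a limit point.
Collecting: A' = {p75, p77, p78}.


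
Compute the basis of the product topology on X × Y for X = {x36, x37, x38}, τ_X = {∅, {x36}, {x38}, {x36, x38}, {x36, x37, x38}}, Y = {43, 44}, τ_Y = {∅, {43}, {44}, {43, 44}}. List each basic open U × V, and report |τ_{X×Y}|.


Basis B = {∅ × ∅, {x36} × {43}, {x36} × {44}, {x38} × {43}, {x38} × {44}, {x36} × {43, 44}, {x36, x38} × {43}, {x36, x38} × {44}, {x38} × {43, 44}, {x36, x37, x38} × {43}, {x36, x37, x38} × {44}, {x36, x38} × {43, 44}, {x36, x37, x38} × {43, 44}}; |τ_{X×Y}| = 25.

Enumerate products U × V with U ∈ τ_X, V ∈ τ_Y (deduplicated):
  ∅ × ∅ = {} (∅)
  {x36} × {43} = {(x36,43)}
  {x36} × {44} = {(x36,44)}
  {x38} × {43} = {(x38,43)}
  {x38} × {44} = {(x38,44)}
  {x36} × {43, 44} = {(x36,43), (x36,44)}
  {x36, x38} × {43} = {(x36,43), (x38,43)}
  {x36, x38} × {44} = {(x36,44), (x38,44)}
  {x38} × {43, 44} = {(x38,43), (x38,44)}
  {x36, x37, x38} × {43} = {(x36,43), (x37,43), (x38,43)}
  {x36, x37, x38} × {44} = {(x36,44), (x37,44), (x38,44)}
  {x36, x38} × {43, 44} = {(x36,43), (x36,44), (x38,43), (x38,44)}
  {x36, x37, x38} × {43, 44} = {(x36,43), (x36,44), (x37,43), (x37,44), (x38,43), (x38,44)}
These 13 distinct sets form the basis B.
Close under arbitrary unions to get τ_{X×Y}; counting gives |τ_{X×Y}| = 25.


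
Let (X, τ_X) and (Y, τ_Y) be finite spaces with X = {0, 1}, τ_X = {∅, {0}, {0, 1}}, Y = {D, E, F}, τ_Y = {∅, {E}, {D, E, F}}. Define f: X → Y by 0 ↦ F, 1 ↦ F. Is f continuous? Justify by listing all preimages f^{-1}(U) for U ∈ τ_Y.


f IS continuous.

Compute f^{-1}(U) for each U ∈ τ_Y:
  U = ∅: f^{-1}(U) = ∅ ∈ τ_X ✓.
  U = {E}: f^{-1}(U) = ∅ ∈ τ_X ✓.
  U = {D, E, F}: f^{-1}(U) = {0, 1} ∈ τ_X ✓.
Every preimage lies in τ_X, so f IS continuous.


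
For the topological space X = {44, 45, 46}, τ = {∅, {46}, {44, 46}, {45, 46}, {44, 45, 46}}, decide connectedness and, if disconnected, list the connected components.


(X, τ) is connected.

Find clopen sets (U ∈ τ with X ∖ U ∈ τ):
  U = ∅, X ∖ U = {44, 45, 46} — both open, so U is clopen.
  U = {44, 45, 46}, X ∖ U = ∅ — both open, so U is clopen.
Only trivial clopens (∅ and X) exist, so (X, τ) is connected.
Compute connected components by grouping points that agree on all clopens:
  component: {44, 45, 46}


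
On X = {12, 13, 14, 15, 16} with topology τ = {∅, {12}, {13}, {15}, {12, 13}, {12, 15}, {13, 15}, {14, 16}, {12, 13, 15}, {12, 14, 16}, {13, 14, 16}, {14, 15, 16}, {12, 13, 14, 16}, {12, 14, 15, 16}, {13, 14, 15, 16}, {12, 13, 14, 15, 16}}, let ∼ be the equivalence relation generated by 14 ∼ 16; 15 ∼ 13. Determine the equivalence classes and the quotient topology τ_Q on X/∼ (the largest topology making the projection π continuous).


X/∼ = {[12], [13=15], [14=16]}; |τ_Q| = 8.

Equivalence classes: [12], [13=15], [14=16].
Quotient map π: X → X/∼ sends 12 ↦ [12], 13 ↦ [13=15], 14 ↦ [14=16], 15 ↦ [13=15], 16 ↦ [14=16].
For each subset V ⊆ X/∼, compute π^{-1}(V) ⊆ X and check whether π^{-1}(V) ∈ τ. V is open in τ_Q iff π^{-1}(V) ∈ τ.
  V = {}: π^{-1}(V) = ∅ ∈ τ ✓.
  V = {[12]}: π^{-1}(V) = {12} ∈ τ ✓.
  V = {[13=15]}: π^{-1}(V) = {13, 15} ∈ τ ✓.
  V = {[12], [13=15]}: π^{-1}(V) = {12, 13, 15} ∈ τ ✓.
  V = {[14=16]}: π^{-1}(V) = {14, 16} ∈ τ ✓.
  V = {[12], [14=16]}: π^{-1}(V) = {12, 14, 16} ∈ τ ✓.
  V = {[13=15], [14=16]}: π^{-1}(V) = {13, 14, 15, 16} ∈ τ ✓.
  V = {[12], [13=15], [14=16]}: π^{-1}(V) = {12, 13, 14, 15, 16} ∈ τ ✓.
Open sets in the quotient: τ_Q = {{}, {[12]}, {[13=15]}, {[12], [13=15]}, {[14=16]}, {[12], [14=16]}, {[13=15], [14=16]}, {[12], [13=15], [14=16]}} (8 elements).


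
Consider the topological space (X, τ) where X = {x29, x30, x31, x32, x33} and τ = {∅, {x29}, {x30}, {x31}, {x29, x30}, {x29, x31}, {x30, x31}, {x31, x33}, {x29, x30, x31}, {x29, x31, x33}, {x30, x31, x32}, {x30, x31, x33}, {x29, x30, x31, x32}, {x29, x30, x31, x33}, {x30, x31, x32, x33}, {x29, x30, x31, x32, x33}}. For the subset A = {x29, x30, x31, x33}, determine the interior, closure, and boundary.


int(A) = {x29, x30, x31, x33}, cl(A) = {x29, x30, x31, x32, x33}, ∂A = {x32}.

Closed sets in (X, τ) are complements of opens:
  closed(X, τ) = {∅, {x29}, {x32}, {x33}, {x29, x32}, {x29, x33}, {x30, x32}, {x32, x33}, {x29, x30, x32}, {x29, x32, x33}, {x30, x32, x33}, {x31, x32, x33}, {x29, x30, x32, x33}, {x29, x31, x32, x33}, {x30, x31, x32, x33}, {x29, x30, x31, x32, x33}}.
int(A) = ⋃ {U ∈ τ : U ⊆ A}. Opens contained in A: ∅, {x29}, {x30}, {x31}, {x29, x30}, {x29, x31}, {x30, x31}, {x31, x33}, {x29, x30, x31}, {x29, x31, x33}, {x30, x31, x33}, {x29, x30, x31, x33}.
Taking the union of these: int(A) = {x29, x30, x31, x33}.
cl(A) = ⋂ {C closed : A ⊆ C}. Closed sets containing A: {x29, x30, x31, x32, x33}.
Intersecting these: cl(A) = {x29, x30, x31, x32, x33}.
∂A = cl(A) ∖ int(A) = {x29, x30, x31, x32, x33} ∖ {x29, x30, x31, x33} = {x32}.


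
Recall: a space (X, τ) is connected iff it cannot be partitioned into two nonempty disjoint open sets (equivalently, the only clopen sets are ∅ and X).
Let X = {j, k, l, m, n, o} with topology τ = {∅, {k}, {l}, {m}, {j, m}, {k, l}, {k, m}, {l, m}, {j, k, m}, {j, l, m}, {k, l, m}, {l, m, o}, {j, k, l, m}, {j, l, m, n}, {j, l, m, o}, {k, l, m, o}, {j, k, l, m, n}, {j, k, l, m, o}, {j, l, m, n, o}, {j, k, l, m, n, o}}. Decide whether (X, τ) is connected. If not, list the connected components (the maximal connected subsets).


(X, τ) is disconnected; components = [{k}, {j, l, m, n, o}].

Find clopen sets (U ∈ τ with X ∖ U ∈ τ):
  U = ∅, X ∖ U = {j, k, l, m, n, o} — both open, so U is clopen.
  U = {k}, X ∖ U = {j, l, m, n, o} — both open, so U is clopen.
  U = {j, l, m, n, o}, X ∖ U = {k} — both open, so U is clopen.
  U = {j, k, l, m, n, o}, X ∖ U = ∅ — both open, so U is clopen.
Nontrivial clopen(s) exist: e.g. {k}. So (X, τ) is disconnected.
Compute connected components by grouping points that agree on all clopens:
  component: {k}
  component: {j, l, m, n, o}


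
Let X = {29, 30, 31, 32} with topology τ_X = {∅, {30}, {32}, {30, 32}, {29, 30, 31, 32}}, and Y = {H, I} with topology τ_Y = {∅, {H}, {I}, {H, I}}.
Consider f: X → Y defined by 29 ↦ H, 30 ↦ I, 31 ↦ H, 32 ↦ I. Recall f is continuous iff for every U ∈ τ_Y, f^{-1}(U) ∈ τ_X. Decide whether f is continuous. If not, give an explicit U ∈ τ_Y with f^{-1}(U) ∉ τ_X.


f is NOT continuous.

Compute f^{-1}(U) for each U ∈ τ_Y:
  U = ∅: f^{-1}(U) = ∅ ∈ τ_X ✓.
  U = {H}: f^{-1}(U) = {29, 31} ∉ τ_X ✗.
  U = {I}: f^{-1}(U) = {30, 32} ∈ τ_X ✓.
  U = {H, I}: f^{-1}(U) = {29, 30, 31, 32} ∈ τ_X ✓.
Found U = {H} with f^{-1}(U) = {29, 31} not in τ_X. Therefore f is NOT continuous.


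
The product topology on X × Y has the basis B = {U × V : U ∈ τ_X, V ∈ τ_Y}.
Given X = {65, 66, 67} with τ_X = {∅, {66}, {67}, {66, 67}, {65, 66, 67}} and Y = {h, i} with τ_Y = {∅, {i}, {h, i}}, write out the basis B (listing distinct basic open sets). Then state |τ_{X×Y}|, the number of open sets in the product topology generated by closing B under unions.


Basis B = {∅ × ∅, {66} × {i}, {67} × {i}, {66} × {h, i}, {66, 67} × {i}, {67} × {h, i}, {65, 66, 67} × {i}, {66, 67} × {h, i}, {65, 66, 67} × {h, i}}; |τ_{X×Y}| = 14.

Enumerate products U × V with U ∈ τ_X, V ∈ τ_Y (deduplicated):
  ∅ × ∅ = {} (∅)
  {66} × {i} = {(66,i)}
  {67} × {i} = {(67,i)}
  {66} × {h, i} = {(66,h), (66,i)}
  {66, 67} × {i} = {(66,i), (67,i)}
  {67} × {h, i} = {(67,h), (67,i)}
  {65, 66, 67} × {i} = {(65,i), (66,i), (67,i)}
  {66, 67} × {h, i} = {(66,h), (66,i), (67,h), (67,i)}
  {65, 66, 67} × {h, i} = {(65,h), (65,i), (66,h), (66,i), (67,h), (67,i)}
These 9 distinct sets form the basis B.
Close under arbitrary unions to get τ_{X×Y}; counting gives |τ_{X×Y}| = 14.


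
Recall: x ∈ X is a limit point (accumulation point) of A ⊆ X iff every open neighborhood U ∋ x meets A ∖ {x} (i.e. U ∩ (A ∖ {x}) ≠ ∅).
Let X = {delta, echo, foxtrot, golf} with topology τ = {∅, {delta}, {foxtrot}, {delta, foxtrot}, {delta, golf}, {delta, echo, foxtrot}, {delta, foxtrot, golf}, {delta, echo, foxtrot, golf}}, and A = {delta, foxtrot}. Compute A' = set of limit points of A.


A' = {echo, golf}

For each x ∈ X, list the open sets U ∈ τ with x ∈ U, then check whether U ∩ (A ∖ {x}) ≠ ∅ for every such U.
  x = delta: open {delta} ∋ x has {delta} ∩ (A ∖ {delta}) = ∅, so x is NOT a limit point.
  x = echo: opens ∋ x are {delta, echo, foxtrot}, {delta, echo, foxtrot, golf}; each meets A ∖ {echo}, so x IS a limit point.
  x = foxtrot: open {foxtrot} ∋ x has {foxtrot} ∩ (A ∖ {foxtrot}) = ∅, so x is NOT a limit point.
  x = golf: opens ∋ x are {delta, golf}, {delta, foxtrot, golf}, {delta, echo, foxtrot, golf}; each meets A ∖ {golf}, so x IS a limit point.
Collecting: A' = {echo, golf}.


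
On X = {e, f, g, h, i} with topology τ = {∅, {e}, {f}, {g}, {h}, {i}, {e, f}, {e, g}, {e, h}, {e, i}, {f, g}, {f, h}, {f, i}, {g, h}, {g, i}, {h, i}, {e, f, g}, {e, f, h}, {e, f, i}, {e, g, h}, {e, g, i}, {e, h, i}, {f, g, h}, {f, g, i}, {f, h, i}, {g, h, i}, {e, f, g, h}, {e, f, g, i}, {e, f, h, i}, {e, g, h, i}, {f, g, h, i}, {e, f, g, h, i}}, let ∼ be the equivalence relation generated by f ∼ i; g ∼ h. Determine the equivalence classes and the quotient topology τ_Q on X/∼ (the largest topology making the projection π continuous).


X/∼ = {[e], [f=i], [g=h]}; |τ_Q| = 8.

Equivalence classes: [e], [f=i], [g=h].
Quotient map π: X → X/∼ sends e ↦ [e], f ↦ [f=i], g ↦ [g=h], h ↦ [g=h], i ↦ [f=i].
For each subset V ⊆ X/∼, compute π^{-1}(V) ⊆ X and check whether π^{-1}(V) ∈ τ. V is open in τ_Q iff π^{-1}(V) ∈ τ.
  V = {}: π^{-1}(V) = ∅ ∈ τ ✓.
  V = {[e]}: π^{-1}(V) = {e} ∈ τ ✓.
  V = {[f=i]}: π^{-1}(V) = {f, i} ∈ τ ✓.
  V = {[e], [f=i]}: π^{-1}(V) = {e, f, i} ∈ τ ✓.
  V = {[g=h]}: π^{-1}(V) = {g, h} ∈ τ ✓.
  V = {[e], [g=h]}: π^{-1}(V) = {e, g, h} ∈ τ ✓.
  V = {[f=i], [g=h]}: π^{-1}(V) = {f, g, h, i} ∈ τ ✓.
  V = {[e], [f=i], [g=h]}: π^{-1}(V) = {e, f, g, h, i} ∈ τ ✓.
Open sets in the quotient: τ_Q = {{}, {[e]}, {[f=i]}, {[e], [f=i]}, {[g=h]}, {[e], [g=h]}, {[f=i], [g=h]}, {[e], [f=i], [g=h]}} (8 elements).


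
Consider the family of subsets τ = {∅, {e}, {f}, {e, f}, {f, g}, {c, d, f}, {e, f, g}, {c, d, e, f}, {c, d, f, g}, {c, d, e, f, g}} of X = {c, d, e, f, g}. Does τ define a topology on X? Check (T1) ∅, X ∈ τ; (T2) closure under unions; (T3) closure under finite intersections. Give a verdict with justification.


τ IS a topology on X.

Axiom (T1): ∅ ∈ τ? Yes; X ∈ τ? Yes.
Axiom (T2/T3): check pairwise unions and intersections of members of τ.
All pairwise intersections and unions checked — each lies in τ. Therefore τ satisfies (T1), (T2), (T3): it IS a topology on X.


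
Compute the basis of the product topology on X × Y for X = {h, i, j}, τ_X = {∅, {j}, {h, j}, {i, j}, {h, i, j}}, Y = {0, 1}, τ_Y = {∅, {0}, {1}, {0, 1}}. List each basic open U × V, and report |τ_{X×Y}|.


Basis B = {∅ × ∅, {j} × {0}, {j} × {1}, {h, j} × {0}, {h, j} × {1}, {i, j} × {0}, {i, j} × {1}, {j} × {0, 1}, {h, i, j} × {0}, {h, i, j} × {1}, {h, j} × {0, 1}, {i, j} × {0, 1}, {h, i, j} × {0, 1}}; |τ_{X×Y}| = 25.

Enumerate products U × V with U ∈ τ_X, V ∈ τ_Y (deduplicated):
  ∅ × ∅ = {} (∅)
  {j} × {0} = {(j,0)}
  {j} × {1} = {(j,1)}
  {h, j} × {0} = {(h,0), (j,0)}
  {h, j} × {1} = {(h,1), (j,1)}
  {i, j} × {0} = {(i,0), (j,0)}
  {i, j} × {1} = {(i,1), (j,1)}
  {j} × {0, 1} = {(j,0), (j,1)}
  {h, i, j} × {0} = {(h,0), (i,0), (j,0)}
  {h, i, j} × {1} = {(h,1), (i,1), (j,1)}
  {h, j} × {0, 1} = {(h,0), (h,1), (j,0), (j,1)}
  {i, j} × {0, 1} = {(i,0), (i,1), (j,0), (j,1)}
  {h, i, j} × {0, 1} = {(h,0), (h,1), (i,0), (i,1), (j,0), (j,1)}
These 13 distinct sets form the basis B.
Close under arbitrary unions to get τ_{X×Y}; counting gives |τ_{X×Y}| = 25.


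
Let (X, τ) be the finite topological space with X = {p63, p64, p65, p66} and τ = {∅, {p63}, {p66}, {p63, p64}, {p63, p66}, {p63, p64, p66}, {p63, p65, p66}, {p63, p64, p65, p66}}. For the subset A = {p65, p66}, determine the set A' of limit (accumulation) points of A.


A' = {p65}

For each x ∈ X, list the open sets U ∈ τ with x ∈ U, then check whether U ∩ (A ∖ {x}) ≠ ∅ for every such U.
  x = p63: open {p63} ∋ x has {p63} ∩ (A ∖ {p63}) = ∅, so x is NOT a limit point.
  x = p64: open {p63, p64} ∋ x has {p63, p64} ∩ (A ∖ {p64}) = ∅, so x is NOT a limit point.
  x = p65: opens ∋ x are {p63, p65, p66}, {p63, p64, p65, p66}; each meets A ∖ {p65}, so x IS a limit point.
  x = p66: open {p66} ∋ x has {p66} ∩ (A ∖ {p66}) = ∅, so x is NOT a limit point.
Collecting: A' = {p65}.


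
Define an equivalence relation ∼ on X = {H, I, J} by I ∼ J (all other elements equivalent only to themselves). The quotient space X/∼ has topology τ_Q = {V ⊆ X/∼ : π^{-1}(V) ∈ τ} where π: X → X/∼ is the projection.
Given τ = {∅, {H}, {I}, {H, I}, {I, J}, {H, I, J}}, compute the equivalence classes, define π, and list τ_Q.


X/∼ = {[H], [I=J]}; |τ_Q| = 4.

Equivalence classes: [H], [I=J].
Quotient map π: X → X/∼ sends H ↦ [H], I ↦ [I=J], J ↦ [I=J].
For each subset V ⊆ X/∼, compute π^{-1}(V) ⊆ X and check whether π^{-1}(V) ∈ τ. V is open in τ_Q iff π^{-1}(V) ∈ τ.
  V = {}: π^{-1}(V) = ∅ ∈ τ ✓.
  V = {[H]}: π^{-1}(V) = {H} ∈ τ ✓.
  V = {[I=J]}: π^{-1}(V) = {I, J} ∈ τ ✓.
  V = {[H], [I=J]}: π^{-1}(V) = {H, I, J} ∈ τ ✓.
Open sets in the quotient: τ_Q = {{}, {[H]}, {[I=J]}, {[H], [I=J]}} (4 elements).


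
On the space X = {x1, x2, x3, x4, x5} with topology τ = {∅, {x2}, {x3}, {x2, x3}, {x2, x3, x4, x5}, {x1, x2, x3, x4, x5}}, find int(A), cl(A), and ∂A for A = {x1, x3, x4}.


int(A) = {x3}, cl(A) = {x1, x3, x4, x5}, ∂A = {x1, x4, x5}.

Closed sets in (X, τ) are complements of opens:
  closed(X, τ) = {∅, {x1}, {x1, x4, x5}, {x1, x2, x4, x5}, {x1, x3, x4, x5}, {x1, x2, x3, x4, x5}}.
int(A) = ⋃ {U ∈ τ : U ⊆ A}. Opens contained in A: ∅, {x3}.
Taking the union of these: int(A) = {x3}.
cl(A) = ⋂ {C closed : A ⊆ C}. Closed sets containing A: {x1, x3, x4, x5}, {x1, x2, x3, x4, x5}.
Intersecting these: cl(A) = {x1, x3, x4, x5}.
∂A = cl(A) ∖ int(A) = {x1, x3, x4, x5} ∖ {x3} = {x1, x4, x5}.


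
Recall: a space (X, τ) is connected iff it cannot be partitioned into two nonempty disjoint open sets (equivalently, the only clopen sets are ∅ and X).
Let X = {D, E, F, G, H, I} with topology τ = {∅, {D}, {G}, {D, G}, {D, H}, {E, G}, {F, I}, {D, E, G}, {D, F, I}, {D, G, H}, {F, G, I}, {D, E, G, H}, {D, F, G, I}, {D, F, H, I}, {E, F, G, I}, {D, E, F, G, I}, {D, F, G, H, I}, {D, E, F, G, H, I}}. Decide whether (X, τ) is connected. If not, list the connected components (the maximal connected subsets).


(X, τ) is disconnected; components = [{D, H}, {E, G}, {F, I}].

Find clopen sets (U ∈ τ with X ∖ U ∈ τ):
  U = ∅, X ∖ U = {D, E, F, G, H, I} — both open, so U is clopen.
  U = {D, H}, X ∖ U = {E, F, G, I} — both open, so U is clopen.
  U = {E, G}, X ∖ U = {D, F, H, I} — both open, so U is clopen.
  U = {F, I}, X ∖ U = {D, E, G, H} — both open, so U is clopen.
  U = {D, E, G, H}, X ∖ U = {F, I} — both open, so U is clopen.
  U = {D, F, H, I}, X ∖ U = {E, G} — both open, so U is clopen.
  U = {E, F, G, I}, X ∖ U = {D, H} — both open, so U is clopen.
  U = {D, E, F, G, H, I}, X ∖ U = ∅ — both open, so U is clopen.
Nontrivial clopen(s) exist: e.g. {D, H}. So (X, τ) is disconnected.
Compute connected components by grouping points that agree on all clopens:
  component: {D, H}
  component: {E, G}
  component: {F, I}


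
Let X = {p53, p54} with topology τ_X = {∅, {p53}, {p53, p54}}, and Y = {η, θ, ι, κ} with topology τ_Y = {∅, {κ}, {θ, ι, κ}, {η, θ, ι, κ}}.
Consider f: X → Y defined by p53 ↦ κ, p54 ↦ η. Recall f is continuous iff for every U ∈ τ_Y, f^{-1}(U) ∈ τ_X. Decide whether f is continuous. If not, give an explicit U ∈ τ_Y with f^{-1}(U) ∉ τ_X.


f IS continuous.

Compute f^{-1}(U) for each U ∈ τ_Y:
  U = ∅: f^{-1}(U) = ∅ ∈ τ_X ✓.
  U = {κ}: f^{-1}(U) = {p53} ∈ τ_X ✓.
  U = {θ, ι, κ}: f^{-1}(U) = {p53} ∈ τ_X ✓.
  U = {η, θ, ι, κ}: f^{-1}(U) = {p53, p54} ∈ τ_X ✓.
Every preimage lies in τ_X, so f IS continuous.


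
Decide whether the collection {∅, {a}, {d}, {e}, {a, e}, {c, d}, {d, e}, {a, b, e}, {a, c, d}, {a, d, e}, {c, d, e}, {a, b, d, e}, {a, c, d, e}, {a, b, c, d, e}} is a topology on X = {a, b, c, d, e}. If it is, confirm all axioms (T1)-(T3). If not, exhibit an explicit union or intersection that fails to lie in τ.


τ is NOT a topology on X.

Axiom (T1): ∅ ∈ τ? Yes; X ∈ τ? Yes.
Axiom (T2/T3): check pairwise unions and intersections of members of τ.
Counterexample for (T2): {a} ∪ {d} = {a, d} ∉ τ. Therefore τ is NOT a topology.


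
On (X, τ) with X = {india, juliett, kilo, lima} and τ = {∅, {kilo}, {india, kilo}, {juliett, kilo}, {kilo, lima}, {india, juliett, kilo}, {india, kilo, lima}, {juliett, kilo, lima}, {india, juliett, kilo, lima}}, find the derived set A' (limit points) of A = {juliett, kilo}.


A' = {india, juliett, lima}

For each x ∈ X, list the open sets U ∈ τ with x ∈ U, then check whether U ∩ (A ∖ {x}) ≠ ∅ for every such U.
  x = india: opens ∋ x are {india, kilo}, {india, juliett, kilo}, {india, kilo, lima}, {india, juliett, kilo, lima}; each meets A ∖ {india}, so x IS a limit point.
  x = juliett: opens ∋ x are {juliett, kilo}, {india, juliett, kilo}, {juliett, kilo, lima}, {india, juliett, kilo, lima}; each meets A ∖ {juliett}, so x IS a limit point.
  x = kilo: open {kilo} ∋ x has {kilo} ∩ (A ∖ {kilo}) = ∅, so x is NOT a limit point.
  x = lima: opens ∋ x are {kilo, lima}, {india, kilo, lima}, {juliett, kilo, lima}, {india, juliett, kilo, lima}; each meets A ∖ {lima}, so x IS a limit point.
Collecting: A' = {india, juliett, lima}.
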